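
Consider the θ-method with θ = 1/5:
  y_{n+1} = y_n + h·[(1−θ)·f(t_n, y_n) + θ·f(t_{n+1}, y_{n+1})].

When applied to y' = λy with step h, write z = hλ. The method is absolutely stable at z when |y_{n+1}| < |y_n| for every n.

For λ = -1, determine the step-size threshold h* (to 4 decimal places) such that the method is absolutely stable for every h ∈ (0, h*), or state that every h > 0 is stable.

(-3.3333,0); λ=-1 ⇒ h* = (10/3)/1 = 3.3333.

Test eqn y'=λy, z=hλ:
  y_{n+1} = y_n + z·[4/5·y_n + 1/5·y_{n+1}] ⇒ (1 − 1/5z)y_{n+1} = (1 + 4/5z)y_n
  so R(z) = (1 + 4/5z)/(1 − 1/5z).

Find x<0 with |R(x)|<1.
x=-0.68: |R|=0.4014
R=−1: 1+4/5x = −1+1/5x ⇒ -3/5x=2 ⇒ x=2/(-3/5)=-3.3333
Confirm numerically:
  x=-2.987: |R|=0.86991 <1
  x=-2.577: |R|=0.70054 <1
  x=-2.250: |R|=0.55172 <1
  x=-2.018: |R|=0.43773 <1
  x=-3.774: |R|=1.15067 >1
  x=-3.534: |R|=1.07054 >1
So |R|<1 on (-3.3333, 0).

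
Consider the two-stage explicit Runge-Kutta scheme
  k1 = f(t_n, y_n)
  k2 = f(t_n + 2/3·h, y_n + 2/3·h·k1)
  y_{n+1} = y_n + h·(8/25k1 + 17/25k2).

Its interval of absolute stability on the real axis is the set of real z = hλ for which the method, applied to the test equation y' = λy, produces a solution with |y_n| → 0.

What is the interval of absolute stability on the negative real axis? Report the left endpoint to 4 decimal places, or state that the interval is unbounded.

z∈(-2.2059,0).

Set f=λy, z=hλ:
  k1=λy_n ⇒ h·k1=z·y_n;  k2=λ(1+2/3z)y_n ⇒ h·k2=z(1+2/3z)y_n
  y_{n+1}/y_n = 1 + 8/25z + 17/25z(1+2/3z) = 1 + z + 34/75z²
  ⇒ R(z) = 1 + z + 34/75z².

Solve |R(x)|<1 on ℝ⁻.
x=-0.93: |R|=0.4621
R=1: x+34/75x²=0 ⇒ x=−75/34=-2.2059; min R=1−1/(4·34/75)=0.4485>−1
Confirm numerically:
  x=-1.664: |R|=0.59123 <1
  x=-1.398: |R|=0.48800 <1
  x=-1.172: |R|=0.45069 <1
  x=-2.736: |R|=1.65752 >1
  x=-2.675: |R|=1.56888 >1
So |R|<1 on (-2.2059, 0).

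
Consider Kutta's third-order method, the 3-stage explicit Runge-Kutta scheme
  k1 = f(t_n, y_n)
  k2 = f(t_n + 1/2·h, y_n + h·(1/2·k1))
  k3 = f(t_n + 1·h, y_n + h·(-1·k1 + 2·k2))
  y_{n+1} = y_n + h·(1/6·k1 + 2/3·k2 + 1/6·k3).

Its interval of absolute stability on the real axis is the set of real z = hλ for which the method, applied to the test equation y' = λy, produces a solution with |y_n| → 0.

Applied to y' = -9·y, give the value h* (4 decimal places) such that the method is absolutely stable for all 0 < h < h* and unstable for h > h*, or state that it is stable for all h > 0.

(-2.5127,0); λ=-9 ⇒ h* = 0.2792.

Set f=λy, z=hλ:
  order 3, 3-stage ⇒ R(z)=1+z+z^2/2+z^3/6
  (e.g. R(-0.43)=0.64920, |R|=0.64920)

Need |R(x)|<1, x<0.
x=-0.43: |R|=0.6492
|R(-1.33)|=0.1623 |R(-1.05)|=0.3083 |R(-0.69)|=0.4933
Bisect:
  x_lo=-3.0947 |R|=2.2458  x_hi=-0.0650 |R|=0.9370
  mid=-1.57986 |R|=0.01091 →hi
  mid=-2.33727 |R|=0.73387 →hi
  mid=-2.71597 |R|=1.36678 →lo
  mid=-2.52662 |R|=1.02295 →lo
  mid=-2.43194 |R|=0.87199 →hi
  mid=-2.47928 |R|=0.94582 →hi
  mid=-2.50295 |R|=0.98396 →hi
  ...
  [-2.51275,-2.51256] ⇒ x*=-2.5127
Interval (-2.5127, 0).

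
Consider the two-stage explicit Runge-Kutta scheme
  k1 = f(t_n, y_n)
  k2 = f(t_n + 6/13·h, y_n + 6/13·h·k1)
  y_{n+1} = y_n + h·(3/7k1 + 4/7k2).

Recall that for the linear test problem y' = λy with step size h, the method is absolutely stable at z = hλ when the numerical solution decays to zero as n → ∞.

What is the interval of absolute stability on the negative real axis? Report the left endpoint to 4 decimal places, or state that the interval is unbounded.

z∈(-3.7917,0).

Set f=λy, z=hλ:
  k1=λy_n ⇒ h·k1=z·y_n;  k2=λ(1+6/13z)y_n ⇒ h·k2=z(1+6/13z)y_n
  y_{n+1}/y_n = 1 + 3/7z + 4/7z(1+6/13z) = 1 + z + 24/91z²
  R(z) = 1 + z + 24/91z².

Solve |R(x)|<1 on ℝ⁻.
x=-0.85: |R|=0.3405
R=1: x+24/91x²=0 ⇒ x=−91/24=-3.7917; min R=1−1/(4·24/91)=0.0521>−1
Confirm numerically:
  x=-3.477: |R|=0.71145 <1
  x=-2.187: |R|=0.07444 <1
  x=-1.949: |R|=0.05283 <1
  x=-1.740: |R|=0.05849 <1
  x=-4.109: |R|=1.34389 >1
  x=-3.870: |R|=1.07995 >1
So |R|<1 on (-3.7917, 0).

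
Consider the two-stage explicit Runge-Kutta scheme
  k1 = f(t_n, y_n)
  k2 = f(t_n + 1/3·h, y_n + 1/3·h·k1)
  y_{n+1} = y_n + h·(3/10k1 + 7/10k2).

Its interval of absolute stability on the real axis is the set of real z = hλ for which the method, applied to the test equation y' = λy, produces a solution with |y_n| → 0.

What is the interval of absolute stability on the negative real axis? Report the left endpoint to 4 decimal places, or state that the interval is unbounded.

Set f=λy, z=hλ:
  k1=λy_n ⇒ h·k1=z·y_n;  k2=λ(1+1/3z)y_n ⇒ h·k2=z(1+1/3z)y_n
  y_{n+1}/y_n = 1 + 3/10z + 7/10z(1+1/3z) = 1 + z + 7/30z²
  so R(z) = 1 + z + 7/30z².

Need |R(x)|<1, x<0.
x=-1.55: |R|=0.0106
R=1: x+7/30x²=0 ⇒ x=−30/7=-4.2857; min R=1−1/(4·7/30)=-0.0714>−1
Confirm numerically:
  x=-3.928: |R|=0.67214 <1
  x=-3.644: |R|=0.45437 <1
  x=-1.985: |R|=0.06561 <1
  x=-4.771: |R|=1.54024 >1
  x=-4.345: |R|=1.06011 >1
  x=-4.325: |R|=1.03965 >1
So |R|<1 on (-4.2857, 0).

z∈(-4.2857,0).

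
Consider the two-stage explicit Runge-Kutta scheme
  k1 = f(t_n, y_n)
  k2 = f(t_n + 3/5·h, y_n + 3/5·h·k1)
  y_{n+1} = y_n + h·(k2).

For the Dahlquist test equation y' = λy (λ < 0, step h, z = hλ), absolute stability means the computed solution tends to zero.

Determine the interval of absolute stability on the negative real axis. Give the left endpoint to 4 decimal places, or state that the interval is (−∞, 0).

z∈(-1.6667,0).

Set f=λy, z=hλ:
  k1=λy_n ⇒ h·k1=z·y_n;  k2=λ(1+3/5z)y_n ⇒ h·k2=z(1+3/5z)y_n
  y_{n+1}/y_n = 1 + z(1+3/5z) = 1 + z + 3/5z²
  Hence R(z) = 1 + z + 3/5z².

Boundary: |R(x)|=1, x<0.
x=-1.12: |R|=0.6326
R=1: x+3/5x²=0 ⇒ x=−5/3=-1.6667; min R=1−1/(4·3/5)=0.5833>−1
Confirm numerically:
  x=-1.584: |R|=0.92143 <1
  x=-1.448: |R|=0.81002 <1
  x=-1.222: |R|=0.67397 <1
  x=-1.852: |R|=1.20594 >1
  x=-1.762: |R|=1.10079 >1
So |R|<1 on (-1.6667, 0).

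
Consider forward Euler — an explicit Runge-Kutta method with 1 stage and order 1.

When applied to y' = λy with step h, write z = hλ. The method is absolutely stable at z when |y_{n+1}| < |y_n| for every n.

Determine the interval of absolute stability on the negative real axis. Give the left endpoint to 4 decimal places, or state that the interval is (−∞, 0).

(-2.0000, 0).

On y'=λy, z=hλ:
  order 1, 1-stage ⇒ R(z)=1+z
  (e.g. R(-0.42)=0.58000, |R|=0.58000)

Find x<0 with |R(x)|<1.
x=-0.42: |R|=0.5800
|R(-2.33)|=1.3300 |R(-1.62)|=0.6200 |R(-1.49)|=0.4900
Bisect:
  x_lo=-2.5987 |R|=1.5987  x_hi=-0.1275 |R|=0.8725
  mid=-1.36305 |R|=0.36305 →hi
  mid=-1.98085 |R|=0.98085 →hi
  mid=-2.28975 |R|=1.28975 →lo
  mid=-2.13530 |R|=1.13530 →lo
  mid=-2.05808 |R|=1.05808 →lo
  mid=-2.01946 |R|=1.01946 →lo
  mid=-2.00016 |R|=1.00016 →lo
  mid=-1.99050 |R|=0.99050 →hi
  mid=-1.99533 |R|=0.99533 →hi
  ...
  [-2.00001,-1.99986] ⇒ x*=-2.0000
Stable set (-2.0000, 0).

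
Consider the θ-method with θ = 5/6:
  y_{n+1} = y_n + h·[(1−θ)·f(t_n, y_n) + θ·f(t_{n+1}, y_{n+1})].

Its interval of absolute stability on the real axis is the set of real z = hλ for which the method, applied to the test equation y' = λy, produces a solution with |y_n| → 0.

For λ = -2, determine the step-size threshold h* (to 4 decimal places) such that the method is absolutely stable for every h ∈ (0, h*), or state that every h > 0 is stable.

On y'=λy, z=hλ:
  y_{n+1} = y_n + z·[1/6·y_n + 5/6·y_{n+1}] ⇒ (1 − 5/6z)y_{n+1} = (1 + 1/6z)y_n
  Hence R(z) = (1 + 1/6z)/(1 − 5/6z).

Need |R(x)|<1, x<0.
x=-1.28: |R|=0.3806
x=-2: |R|=0.2500
x=-10: |R|=0.0714
x=-100: |R|=0.1858
θ=5/6≥1/2 ⇒ |1+1/6x|<|1−5/6x| ∀x<0 ⇒ interval (−∞,0).

interval (−∞, 0). Any h>0 works for λ=-2.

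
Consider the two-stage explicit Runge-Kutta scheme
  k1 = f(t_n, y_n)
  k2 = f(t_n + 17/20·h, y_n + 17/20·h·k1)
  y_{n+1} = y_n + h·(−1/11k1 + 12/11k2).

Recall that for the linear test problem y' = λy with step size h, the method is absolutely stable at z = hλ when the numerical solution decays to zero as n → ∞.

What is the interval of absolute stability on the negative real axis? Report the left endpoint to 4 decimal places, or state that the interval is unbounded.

Set f=λy, z=hλ:
  k1=λy_n ⇒ h·k1=z·y_n;  k2=λ(1+17/20z)y_n ⇒ h·k2=z(1+17/20z)y_n
  y_{n+1}/y_n = 1 − 1/11z + 12/11z(1+17/20z) = 1 + z + 51/55z²
  R(z) = 1 + z + 51/55z².

Solve |R(x)|<1 on ℝ⁻.
x=-0.67: |R|=0.7463
R=1: x+51/55x²=0 ⇒ x=−55/51=-1.0784; min R=1−1/(4·51/55)=0.7304>−1
Confirm numerically:
  x=-1.005: |R|=0.93157 <1
  x=-0.514: |R|=0.73098 <1
  x=-0.473: |R|=0.73446 <1
  x=-1.310: |R|=1.28129 >1
  x=-1.133: |R|=1.05733 >1
Interval (-1.0784, 0).

z∈(-1.0784,0).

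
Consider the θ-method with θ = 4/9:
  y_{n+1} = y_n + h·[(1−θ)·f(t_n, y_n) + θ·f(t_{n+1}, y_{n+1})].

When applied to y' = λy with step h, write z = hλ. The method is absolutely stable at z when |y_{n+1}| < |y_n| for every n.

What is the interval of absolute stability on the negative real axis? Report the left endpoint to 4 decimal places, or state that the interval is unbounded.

Test eqn y'=λy, z=hλ:
  y_{n+1} = y_n + z·[5/9·y_n + 4/9·y_{n+1}] ⇒ (1 − 4/9z)y_{n+1} = (1 + 5/9z)y_n
  R(z) = (1 + 5/9z)/(1 − 4/9z).

Boundary: |R(x)|=1, x<0.
x=-1.39: |R|=0.1408
R=−1: 1+5/9x = −1+4/9x ⇒ -1/9x=2 ⇒ x=2/(-1/9)=-18.0000
Confirm numerically:
  x=-10.032: |R|=0.83781 <1
  x=-9.849: |R|=0.83158 <1
  x=-9.589: |R|=0.82239 <1
  x=-8.980: |R|=0.79920 <1
  x=-18.249: |R|=1.00304 >1
  x=-18.105: |R|=1.00129 >1
Interval (-18.0000, 0).

(-18.0000, 0).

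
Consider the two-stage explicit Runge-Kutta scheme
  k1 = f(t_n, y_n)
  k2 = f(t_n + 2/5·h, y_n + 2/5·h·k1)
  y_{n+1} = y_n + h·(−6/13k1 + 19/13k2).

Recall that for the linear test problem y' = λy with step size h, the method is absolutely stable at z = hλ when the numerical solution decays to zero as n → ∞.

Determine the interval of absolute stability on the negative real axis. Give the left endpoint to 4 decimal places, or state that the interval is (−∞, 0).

On y'=λy, z=hλ:
  k1=λy_n ⇒ h·k1=z·y_n;  k2=λ(1+2/5z)y_n ⇒ h·k2=z(1+2/5z)y_n
  y_{n+1}/y_n = 1 − 6/13z + 19/13z(1+2/5z) = 1 + z + 38/65z²
  Hence R(z) = 1 + z + 38/65z².

Boundary: |R(x)|=1, x<0.
x=-1.57: |R|=0.8710
R=1: x+38/65x²=0 ⇒ x=−65/38=-1.7105; min R=1−1/(4·38/65)=0.5724>−1
Confirm numerically:
  x=-1.262: |R|=0.66908 <1
  x=-1.223: |R|=0.65143 <1
  x=-0.747: |R|=0.57922 <1
  x=-2.142: |R|=1.54031 >1
  x=-2.023: |R|=1.36956 >1
Interval (-1.7105, 0).

z∈(-1.7105,0).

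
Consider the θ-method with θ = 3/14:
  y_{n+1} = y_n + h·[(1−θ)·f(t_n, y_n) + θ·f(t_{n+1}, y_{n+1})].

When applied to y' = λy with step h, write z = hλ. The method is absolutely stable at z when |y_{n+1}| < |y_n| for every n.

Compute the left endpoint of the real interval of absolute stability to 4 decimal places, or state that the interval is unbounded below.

z* = -3.5000.

Set f=λy, z=hλ:
  y_{n+1} = y_n + z·[11/14·y_n + 3/14·y_{n+1}] ⇒ (1 − 3/14z)y_{n+1} = (1 + 11/14z)y_n
  Hence R(z) = (1 + 11/14z)/(1 − 3/14z).

Find x<0 with |R(x)|<1.
x=-0.94: |R|=0.2176
R=−1: 1+11/14x = −1+3/14x ⇒ -4/7x=2 ⇒ x=2/(-4/7)=-3.5000
Confirm numerically:
  x=-3.458: |R|=0.98621 <1
  x=-2.325: |R|=0.55185 <1
  x=-2.143: |R|=0.46860 <1
  x=-3.945: |R|=1.13780 >1
  x=-3.808: |R|=1.09692 >1
  x=-3.678: |R|=1.05688 >1
Interval (-3.5000, 0).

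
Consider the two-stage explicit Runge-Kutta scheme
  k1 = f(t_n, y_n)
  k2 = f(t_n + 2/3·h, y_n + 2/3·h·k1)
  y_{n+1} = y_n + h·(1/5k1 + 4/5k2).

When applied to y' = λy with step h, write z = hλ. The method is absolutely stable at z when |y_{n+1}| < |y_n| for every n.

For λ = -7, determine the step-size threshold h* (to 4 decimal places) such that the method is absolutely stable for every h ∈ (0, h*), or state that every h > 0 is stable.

Set f=λy, z=hλ:
  k1=λy_n ⇒ h·k1=z·y_n;  k2=λ(1+2/3z)y_n ⇒ h·k2=z(1+2/3z)y_n
  y_{n+1}/y_n = 1 + 1/5z + 4/5z(1+2/3z) = 1 + z + 8/15z²
  Hence R(z) = 1 + z + 8/15z².

Find x<0 with |R(x)|<1.
x=-1.02: |R|=0.5349
R=1: x+8/15x²=0 ⇒ x=−15/8=-1.8750; min R=1−1/(4·8/15)=0.5312>−1
Confirm numerically:
  x=-1.797: |R|=0.92524 <1
  x=-1.701: |R|=0.84215 <1
  x=-1.509: |R|=0.70544 <1
  x=-2.210: |R|=1.39485 >1
  x=-1.951: |R|=1.07908 >1
Stable set (-1.8750, 0).

(-1.8750,0); λ=-7 ⇒ h* = (15/8)/7 = 0.2679.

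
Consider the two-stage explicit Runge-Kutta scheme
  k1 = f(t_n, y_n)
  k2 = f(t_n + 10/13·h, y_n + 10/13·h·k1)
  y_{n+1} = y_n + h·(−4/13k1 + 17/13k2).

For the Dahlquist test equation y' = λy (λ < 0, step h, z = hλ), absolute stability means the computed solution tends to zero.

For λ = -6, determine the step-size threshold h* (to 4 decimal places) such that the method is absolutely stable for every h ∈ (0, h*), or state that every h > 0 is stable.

With y'=λy (z=hλ):
  k1=λy_n ⇒ h·k1=z·y_n;  k2=λ(1+10/13z)y_n ⇒ h·k2=z(1+10/13z)y_n
  y_{n+1}/y_n = 1 − 4/13z + 17/13z(1+10/13z) = 1 + z + 170/169z²
  ⇒ R(z) = 1 + z + 170/169z².

Boundary: |R(x)|=1, x<0.
x=-0.66: |R|=0.7782
R=1: x+170/169x²=0 ⇒ x=−169/170=-0.9941; min R=1−1/(4·170/169)=0.7515>−1
Confirm numerically:
  x=-0.867: |R|=0.88914 <1
  x=-0.808: |R|=0.84873 <1
  x=-0.803: |R|=0.84562 <1
  x=-0.508: |R|=0.75159 <1
  x=-1.507: |R|=1.77749 >1
  x=-1.311: |R|=1.41789 >1
  x=-1.213: |R|=1.26708 >1
Interval (-0.9941, 0).

(-0.9941,0); λ=-6 ⇒ h* = (169/170)/6 = 0.1657.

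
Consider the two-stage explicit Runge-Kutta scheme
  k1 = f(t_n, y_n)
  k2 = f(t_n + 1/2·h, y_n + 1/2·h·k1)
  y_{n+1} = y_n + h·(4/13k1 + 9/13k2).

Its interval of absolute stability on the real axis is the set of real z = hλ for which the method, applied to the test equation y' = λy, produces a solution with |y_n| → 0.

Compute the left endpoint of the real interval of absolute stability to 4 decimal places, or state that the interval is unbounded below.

Set f=λy, z=hλ:
  k1=λy_n ⇒ h·k1=z·y_n;  k2=λ(1+1/2z)y_n ⇒ h·k2=z(1+1/2z)y_n
  y_{n+1}/y_n = 1 + 4/13z + 9/13z(1+1/2z) = 1 + z + 9/26z²
  R(z) = 1 + z + 9/26z².

Solve |R(x)|<1 on ℝ⁻.
x=-1.53: |R|=0.2803
R=1: x+9/26x²=0 ⇒ x=−26/9=-2.8889; min R=1−1/(4·9/26)=0.2778>−1
Confirm numerically:
  x=-2.657: |R|=0.78672 <1
  x=-2.409: |R|=0.59983 <1
  x=-1.821: |R|=0.32686 <1
  x=-3.201: |R|=1.34583 >1
  x=-3.122: |R|=1.25192 >1
Stable set (-2.8889, 0).

z* = -2.8889.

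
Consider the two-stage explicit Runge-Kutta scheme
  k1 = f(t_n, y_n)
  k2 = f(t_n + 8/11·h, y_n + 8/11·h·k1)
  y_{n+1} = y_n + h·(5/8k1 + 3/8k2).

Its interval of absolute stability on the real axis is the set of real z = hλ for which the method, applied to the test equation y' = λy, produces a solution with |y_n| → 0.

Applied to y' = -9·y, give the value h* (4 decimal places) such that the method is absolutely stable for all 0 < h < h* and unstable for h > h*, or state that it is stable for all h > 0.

Set f=λy, z=hλ:
  k1=λy_n ⇒ h·k1=z·y_n;  k2=λ(1+8/11z)y_n ⇒ h·k2=z(1+8/11z)y_n
  y_{n+1}/y_n = 1 + 5/8z + 3/8z(1+8/11z) = 1 + z + 3/11z²
  so R(z) = 1 + z + 3/11z².

Boundary: |R(x)|=1, x<0.
x=-1.48: |R|=0.1174
R=1: x+3/11x²=0 ⇒ x=−11/3=-3.6667; min R=1−1/(4·3/11)=0.0833>−1
Confirm numerically:
  x=-3.149: |R|=0.55542 <1
  x=-2.006: |R|=0.09146 <1
  x=-1.980: |R|=0.08920 <1
  x=-4.257: |R|=1.68538 >1
  x=-4.132: |R|=1.52439 >1
Interval (-3.6667, 0).

(-3.6667,0); λ=-9 ⇒ h* = (11/3)/9 = 0.4074.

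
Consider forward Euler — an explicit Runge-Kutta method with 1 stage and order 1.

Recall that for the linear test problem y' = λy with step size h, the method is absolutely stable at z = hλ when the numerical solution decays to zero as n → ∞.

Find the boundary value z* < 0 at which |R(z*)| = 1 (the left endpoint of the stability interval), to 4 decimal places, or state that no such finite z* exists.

Test eqn y'=λy, z=hλ:
  order 1, 1-stage ⇒ R(z)=1+z
  (e.g. R(-1.12)=-0.12000, |R|=0.12000)

Need |R(x)|<1, x<0.
x=-1.12: |R|=0.1200
|R(-1.75)|=0.7500 |R(-1.55)|=0.5500 |R(-1.49)|=0.4900
Bisect:
  x_lo=-2.4396 |R|=1.4396  x_hi=-0.2140 |R|=0.7860
  mid=-1.32682 |R|=0.32682 →hi
  mid=-1.88322 |R|=0.88322 →hi
  mid=-2.16142 |R|=1.16142 →lo
  mid=-2.02232 |R|=1.02232 →lo
  mid=-1.95277 |R|=0.95277 →hi
  mid=-1.98755 |R|=0.98755 →hi
  mid=-2.00493 |R|=1.00493 →lo
  ...
  [-2.00004,-1.99991] ⇒ x*=-2.0000
Stable set (-2.0000, 0).

left endpoint -2.0000.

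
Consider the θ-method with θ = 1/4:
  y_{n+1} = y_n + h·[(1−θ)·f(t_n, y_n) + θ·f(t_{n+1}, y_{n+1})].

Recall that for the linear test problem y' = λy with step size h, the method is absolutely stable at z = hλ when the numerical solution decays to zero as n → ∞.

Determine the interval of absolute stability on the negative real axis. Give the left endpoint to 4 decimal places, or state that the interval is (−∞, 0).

Test eqn y'=λy, z=hλ:
  y_{n+1} = y_n + z·[3/4·y_n + 1/4·y_{n+1}] ⇒ (1 − 1/4z)y_{n+1} = (1 + 3/4z)y_n
  ⇒ R(z) = (1 + 3/4z)/(1 − 1/4z).

Find x<0 with |R(x)|<1.
x=-0.71: |R|=0.3970
R=−1: 1+3/4x = −1+1/4x ⇒ -1/2x=2 ⇒ x=2/(-1/2)=-4.0000
Confirm numerically:
  x=-3.849: |R|=0.96152 <1
  x=-3.654: |R|=0.90959 <1
  x=-2.202: |R|=0.42019 <1
  x=-2.169: |R|=0.40639 <1
  x=-4.563: |R|=1.13150 >1
  x=-4.494: |R|=1.11632 >1
Stable set (-4.0000, 0).

z∈(-4.0000,0).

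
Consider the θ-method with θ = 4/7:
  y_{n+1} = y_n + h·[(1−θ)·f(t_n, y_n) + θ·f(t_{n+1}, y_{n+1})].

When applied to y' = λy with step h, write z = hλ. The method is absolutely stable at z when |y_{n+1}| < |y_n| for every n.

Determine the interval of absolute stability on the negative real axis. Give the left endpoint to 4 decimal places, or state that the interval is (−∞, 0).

With y'=λy (z=hλ):
  y_{n+1} = y_n + z·[3/7·y_n + 4/7·y_{n+1}] ⇒ (1 − 4/7z)y_{n+1} = (1 + 3/7z)y_n
  so R(z) = (1 + 3/7z)/(1 − 4/7z).

Boundary: |R(x)|=1, x<0.
x=-1.79: |R|=0.1151
x=-2: |R|=0.0667
x=-10: |R|=0.4894
x=-100: |R|=0.7199
θ=4/7≥1/2 ⇒ |1+3/7x|<|1−4/7x| ∀x<0 ⇒ stable on all of ℝ⁻.

unbounded; (−∞, 0).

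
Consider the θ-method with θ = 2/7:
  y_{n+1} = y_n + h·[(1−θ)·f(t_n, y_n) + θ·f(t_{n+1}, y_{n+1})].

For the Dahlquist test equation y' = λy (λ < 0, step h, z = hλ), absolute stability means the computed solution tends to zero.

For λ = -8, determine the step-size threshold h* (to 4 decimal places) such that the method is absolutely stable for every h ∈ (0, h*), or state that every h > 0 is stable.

(-4.6667,0); λ=-8 ⇒ h* = (14/3)/8 = 0.5833.

Test eqn y'=λy, z=hλ:
  y_{n+1} = y_n + z·[5/7·y_n + 2/7·y_{n+1}] ⇒ (1 − 2/7z)y_{n+1} = (1 + 5/7z)y_n
  ⇒ R(z) = (1 + 5/7z)/(1 − 2/7z).

Solve |R(x)|<1 on ℝ⁻.
x=-0.82: |R|=0.3356
R=−1: 1+5/7x = −1+2/7x ⇒ -3/7x=2 ⇒ x=2/(-3/7)=-4.6667
Confirm numerically:
  x=-3.730: |R|=0.80567 <1
  x=-2.723: |R|=0.53150 <1
  x=-2.714: |R|=0.52864 <1
  x=-2.591: |R|=0.48884 <1
  x=-5.207: |R|=1.09309 >1
  x=-5.060: |R|=1.06893 >1
  x=-4.805: |R|=1.02498 >1
So |R|<1 on (-4.6667, 0).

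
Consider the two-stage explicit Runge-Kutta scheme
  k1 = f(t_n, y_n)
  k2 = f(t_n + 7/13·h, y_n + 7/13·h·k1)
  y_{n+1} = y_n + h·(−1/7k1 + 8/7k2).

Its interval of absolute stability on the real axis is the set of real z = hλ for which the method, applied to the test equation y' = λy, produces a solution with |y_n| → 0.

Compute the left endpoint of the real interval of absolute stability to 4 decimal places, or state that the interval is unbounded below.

Test eqn y'=λy, z=hλ:
  k1=λy_n ⇒ h·k1=z·y_n;  k2=λ(1+7/13z)y_n ⇒ h·k2=z(1+7/13z)y_n
  y_{n+1}/y_n = 1 − 1/7z + 8/7z(1+7/13z) = 1 + z + 8/13z²
  so R(z) = 1 + z + 8/13z².

Need |R(x)|<1, x<0.
x=-0.35: |R|=0.7254
R=1: x+8/13x²=0 ⇒ x=−13/8=-1.6250; min R=1−1/(4·8/13)=0.5938>−1
Confirm numerically:
  x=-1.496: |R|=0.88124 <1
  x=-1.020: |R|=0.62025 <1
  x=-0.909: |R|=0.59948 <1
  x=-2.052: |R|=1.53920 >1
  x=-1.817: |R|=1.21469 >1
  x=-1.797: |R|=1.19021 >1
Interval (-1.6250, 0).

left endpoint -1.6250.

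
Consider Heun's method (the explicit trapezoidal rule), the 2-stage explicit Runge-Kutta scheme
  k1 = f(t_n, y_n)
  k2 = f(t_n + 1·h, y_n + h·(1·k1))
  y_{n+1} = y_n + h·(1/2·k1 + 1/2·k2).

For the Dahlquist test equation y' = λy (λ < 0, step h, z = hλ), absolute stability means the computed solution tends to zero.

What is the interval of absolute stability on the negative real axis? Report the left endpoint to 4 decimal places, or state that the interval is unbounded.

z∈(-2.0000,0).

On y'=λy, z=hλ:
  order 2, 2-stage ⇒ R(z)=1+z+z^2/2
  (e.g. R(-1.35)=0.56125, |R|=0.56125)

Solve |R(x)|<1 on ℝ⁻.
x=-1.35: |R|=0.5613
|R(-2.15)|=1.1612 |R(-0.81)|=0.5181 |R(-0.74)|=0.5338
Bisect:
  x_lo=-2.7007 |R|=1.9462  x_hi=-0.1300 |R|=0.8785
  mid=-1.41535 |R|=0.58626 →hi
  mid=-2.05804 |R|=1.05973 →lo
  mid=-1.73670 |R|=0.77136 →hi
  mid=-1.89737 |R|=0.90264 →hi
  mid=-1.97771 |R|=0.97796 →hi
  mid=-2.01788 |R|=1.01803 →lo
  mid=-1.99779 |R|=0.99779 →hi
  mid=-2.00783 |R|=1.00786 →lo
  ...
  [-2.00014,-1.99999] ⇒ x*=-2.0000
So |R|<1 on (-2.0000, 0).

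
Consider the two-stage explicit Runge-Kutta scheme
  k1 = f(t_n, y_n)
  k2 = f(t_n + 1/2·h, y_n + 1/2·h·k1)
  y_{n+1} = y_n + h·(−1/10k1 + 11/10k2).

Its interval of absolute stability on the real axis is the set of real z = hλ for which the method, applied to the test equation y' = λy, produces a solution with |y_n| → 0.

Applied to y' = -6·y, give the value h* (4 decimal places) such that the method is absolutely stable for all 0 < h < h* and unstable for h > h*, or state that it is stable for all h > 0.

Test eqn y'=λy, z=hλ:
  k1=λy_n ⇒ h·k1=z·y_n;  k2=λ(1+1/2z)y_n ⇒ h·k2=z(1+1/2z)y_n
  y_{n+1}/y_n = 1 − 1/10z + 11/10z(1+1/2z) = 1 + z + 11/20z²
  Hence R(z) = 1 + z + 11/20z².

Solve |R(x)|<1 on ℝ⁻.
x=-0.97: |R|=0.5475
R=1: x+11/20x²=0 ⇒ x=−20/11=-1.8182; min R=1−1/(4·11/20)=0.5455>−1
Confirm numerically:
  x=-1.318: |R|=0.63742 <1
  x=-1.072: |R|=0.56005 <1
  x=-0.974: |R|=0.54777 <1
  x=-2.322: |R|=1.64343 >1
  x=-2.230: |R|=1.50510 >1
Stable set (-1.8182, 0).

(-1.8182,0); λ=-6 ⇒ h* = (20/11)/6 = 0.3030.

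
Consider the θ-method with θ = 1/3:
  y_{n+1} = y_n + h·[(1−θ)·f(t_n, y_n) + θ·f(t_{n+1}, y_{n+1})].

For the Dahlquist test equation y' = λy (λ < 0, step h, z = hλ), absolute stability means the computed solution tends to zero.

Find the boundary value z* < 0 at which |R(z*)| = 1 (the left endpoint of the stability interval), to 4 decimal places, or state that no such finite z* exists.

z* = -6.0000.

Test eqn y'=λy, z=hλ:
  y_{n+1} = y_n + z·[2/3·y_n + 1/3·y_{n+1}] ⇒ (1 − 1/3z)y_{n+1} = (1 + 2/3z)y_n
  so R(z) = (1 + 2/3z)/(1 − 1/3z).

Need |R(x)|<1, x<0.
x=-0.96: |R|=0.2727
R=−1: 1+2/3x = −1+1/3x ⇒ -1/3x=2 ⇒ x=2/(-1/3)=-6.0000
Confirm numerically:
  x=-5.716: |R|=0.96742 <1
  x=-4.346: |R|=0.77484 <1
  x=-4.091: |R|=0.73079 <1
  x=-6.358: |R|=1.03826 >1
  x=-6.189: |R|=1.02057 >1
Interval (-6.0000, 0).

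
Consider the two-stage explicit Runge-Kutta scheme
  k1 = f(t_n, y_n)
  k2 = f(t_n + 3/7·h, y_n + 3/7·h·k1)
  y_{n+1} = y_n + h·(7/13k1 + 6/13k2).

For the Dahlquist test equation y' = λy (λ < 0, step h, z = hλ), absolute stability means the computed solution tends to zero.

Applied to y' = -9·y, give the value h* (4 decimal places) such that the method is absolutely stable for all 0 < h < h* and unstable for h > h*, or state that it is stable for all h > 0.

On y'=λy, z=hλ:
  k1=λy_n ⇒ h·k1=z·y_n;  k2=λ(1+3/7z)y_n ⇒ h·k2=z(1+3/7z)y_n
  y_{n+1}/y_n = 1 + 7/13z + 6/13z(1+3/7z) = 1 + z + 18/91z²
  ⇒ R(z) = 1 + z + 18/91z².

Find x<0 with |R(x)|<1.
x=-1.3: |R|=0.0343
R=1: x+18/91x²=0 ⇒ x=−91/18=-5.0556; min R=1−1/(4·18/91)=-0.2639>−1
Confirm numerically:
  x=-5.015: |R|=0.95977 <1
  x=-4.250: |R|=0.32280 <1
  x=-3.632: |R|=0.02271 <1
  x=-5.645: |R|=1.65817 >1
  x=-5.384: |R|=1.34978 >1
Stable set (-5.0556, 0).

(-5.0556,0); λ=-9 ⇒ h* = (91/18)/9 = 0.5617.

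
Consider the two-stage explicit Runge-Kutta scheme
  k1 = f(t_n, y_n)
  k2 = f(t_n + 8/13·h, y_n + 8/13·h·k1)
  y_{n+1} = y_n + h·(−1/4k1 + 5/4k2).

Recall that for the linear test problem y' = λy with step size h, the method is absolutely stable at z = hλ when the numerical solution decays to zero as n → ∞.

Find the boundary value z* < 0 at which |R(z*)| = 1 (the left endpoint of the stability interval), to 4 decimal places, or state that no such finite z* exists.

left endpoint -1.3000.

With y'=λy (z=hλ):
  k1=λy_n ⇒ h·k1=z·y_n;  k2=λ(1+8/13z)y_n ⇒ h·k2=z(1+8/13z)y_n
  y_{n+1}/y_n = 1 − 1/4z + 5/4z(1+8/13z) = 1 + z + 10/13z²
  so R(z) = 1 + z + 10/13z².

Need |R(x)|<1, x<0.
x=-1.2: |R|=0.9077
R=1: x+10/13x²=0 ⇒ x=−13/10=-1.3000; min R=1−1/(4·10/13)=0.6750>−1
Confirm numerically:
  x=-1.197: |R|=0.90516 <1
  x=-1.150: |R|=0.86731 <1
  x=-0.839: |R|=0.70248 <1
  x=-0.565: |R|=0.68056 <1
  x=-1.848: |R|=1.77900 >1
  x=-1.740: |R|=1.58892 >1
  x=-1.339: |R|=1.04017 >1
So |R|<1 on (-1.3000, 0).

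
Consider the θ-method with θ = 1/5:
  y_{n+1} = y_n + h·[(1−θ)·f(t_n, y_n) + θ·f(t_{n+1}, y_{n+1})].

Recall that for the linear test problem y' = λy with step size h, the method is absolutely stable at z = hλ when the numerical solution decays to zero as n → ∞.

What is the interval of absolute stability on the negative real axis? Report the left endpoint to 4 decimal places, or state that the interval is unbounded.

(-3.3333, 0).

On y'=λy, z=hλ:
  y_{n+1} = y_n + z·[4/5·y_n + 1/5·y_{n+1}] ⇒ (1 − 1/5z)y_{n+1} = (1 + 4/5z)y_n
  R(z) = (1 + 4/5z)/(1 − 1/5z).

Boundary: |R(x)|=1, x<0.
x=-1.43: |R|=0.1120
R=−1: 1+4/5x = −1+1/5x ⇒ -3/5x=2 ⇒ x=2/(-3/5)=-3.3333
Confirm numerically:
  x=-3.172: |R|=0.94077 <1
  x=-3.150: |R|=0.93252 <1
  x=-1.508: |R|=0.15857 <1
  x=-1.341: |R|=0.05740 <1
  x=-3.549: |R|=1.07568 >1
  x=-3.408: |R|=1.02664 >1
So |R|<1 on (-3.3333, 0).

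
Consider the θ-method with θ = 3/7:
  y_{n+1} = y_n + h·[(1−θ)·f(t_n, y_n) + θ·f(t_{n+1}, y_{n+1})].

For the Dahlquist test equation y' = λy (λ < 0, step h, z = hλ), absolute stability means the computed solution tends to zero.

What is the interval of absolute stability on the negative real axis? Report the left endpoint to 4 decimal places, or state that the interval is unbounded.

z∈(-14.0000,0).

With y'=λy (z=hλ):
  y_{n+1} = y_n + z·[4/7·y_n + 3/7·y_{n+1}] ⇒ (1 − 3/7z)y_{n+1} = (1 + 4/7z)y_n
  ⇒ R(z) = (1 + 4/7z)/(1 − 3/7z).

Boundary: |R(x)|=1, x<0.
x=-0.78: |R|=0.4154
R=−1: 1+4/7x = −1+3/7x ⇒ -1/7x=2 ⇒ x=2/(-1/7)=-14.0000
Confirm numerically:
  x=-12.502: |R|=0.96634 <1
  x=-9.896: |R|=0.88814 <1
  x=-9.335: |R|=0.86673 <1
  x=-6.691: |R|=0.73003 <1
  x=-14.566: |R|=1.01116 >1
  x=-14.249: |R|=1.00501 >1
  x=-14.022: |R|=1.00045 >1
So |R|<1 on (-14.0000, 0).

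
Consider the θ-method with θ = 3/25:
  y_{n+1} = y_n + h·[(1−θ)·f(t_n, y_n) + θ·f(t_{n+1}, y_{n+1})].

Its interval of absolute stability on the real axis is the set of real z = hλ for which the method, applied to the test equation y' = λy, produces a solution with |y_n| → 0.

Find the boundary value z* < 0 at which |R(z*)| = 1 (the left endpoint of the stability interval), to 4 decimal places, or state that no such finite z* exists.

z* = -2.6316.

On y'=λy, z=hλ:
  y_{n+1} = y_n + z·[22/25·y_n + 3/25·y_{n+1}] ⇒ (1 − 3/25z)y_{n+1} = (1 + 22/25z)y_n
  so R(z) = (1 + 22/25z)/(1 − 3/25z).

Need |R(x)|<1, x<0.
x=-0.9: |R|=0.1877
R=−1: 1+22/25x = −1+3/25x ⇒ -19/25x=2 ⇒ x=2/(-19/25)=-2.6316
Confirm numerically:
  x=-2.287: |R|=0.79451 <1
  x=-2.216: |R|=0.75051 <1
  x=-1.889: |R|=0.53993 <1
  x=-1.710: |R|=0.41885 <1
  x=-3.209: |R|=1.31683 >1
  x=-3.095: |R|=1.25682 >1
  x=-2.985: |R|=1.19776 >1
Interval (-2.6316, 0).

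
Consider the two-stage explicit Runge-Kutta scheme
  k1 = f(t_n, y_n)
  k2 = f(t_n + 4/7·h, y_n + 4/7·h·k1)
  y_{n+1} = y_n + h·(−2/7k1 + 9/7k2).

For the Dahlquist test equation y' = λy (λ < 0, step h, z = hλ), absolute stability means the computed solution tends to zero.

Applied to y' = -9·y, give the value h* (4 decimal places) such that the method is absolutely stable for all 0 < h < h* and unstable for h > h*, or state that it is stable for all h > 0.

Set f=λy, z=hλ:
  k1=λy_n ⇒ h·k1=z·y_n;  k2=λ(1+4/7z)y_n ⇒ h·k2=z(1+4/7z)y_n
  y_{n+1}/y_n = 1 − 2/7z + 9/7z(1+4/7z) = 1 + z + 36/49z²
  ⇒ R(z) = 1 + z + 36/49z².

Boundary: |R(x)|=1, x<0.
x=-1.63: |R|=1.3220
R=1: x+36/49x²=0 ⇒ x=−49/36=-1.3611; min R=1−1/(4·36/49)=0.6597>−1
Confirm numerically:
  x=-0.986: |R|=0.72827 <1
  x=-0.969: |R|=0.72085 <1
  x=-0.599: |R|=0.66461 <1
  x=-1.713: |R|=1.44286 >1
  x=-1.594: |R|=1.27274 >1
  x=-1.471: |R|=1.11876 >1
So |R|<1 on (-1.3611, 0).

(-1.3611,0); λ=-9 ⇒ h* = (49/36)/9 = 0.1512.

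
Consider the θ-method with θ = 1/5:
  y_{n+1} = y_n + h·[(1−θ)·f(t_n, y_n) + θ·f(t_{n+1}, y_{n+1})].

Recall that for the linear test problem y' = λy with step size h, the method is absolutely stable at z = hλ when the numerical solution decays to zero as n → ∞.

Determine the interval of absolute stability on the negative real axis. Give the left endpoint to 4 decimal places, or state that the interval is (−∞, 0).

z∈(-3.3333,0).

On y'=λy, z=hλ:
  y_{n+1} = y_n + z·[4/5·y_n + 1/5·y_{n+1}] ⇒ (1 − 1/5z)y_{n+1} = (1 + 4/5z)y_n
  ⇒ R(z) = (1 + 4/5z)/(1 − 1/5z).

Boundary: |R(x)|=1, x<0.
x=-1.45: |R|=0.1240
R=−1: 1+4/5x = −1+1/5x ⇒ -3/5x=2 ⇒ x=2/(-3/5)=-3.3333
Confirm numerically:
  x=-2.359: |R|=0.60280 <1
  x=-2.157: |R|=0.50692 <1
  x=-1.376: |R|=0.07905 <1
  x=-3.722: |R|=1.13368 >1
  x=-3.604: |R|=1.09437 >1
  x=-3.359: |R|=1.00921 >1
So |R|<1 on (-3.3333, 0).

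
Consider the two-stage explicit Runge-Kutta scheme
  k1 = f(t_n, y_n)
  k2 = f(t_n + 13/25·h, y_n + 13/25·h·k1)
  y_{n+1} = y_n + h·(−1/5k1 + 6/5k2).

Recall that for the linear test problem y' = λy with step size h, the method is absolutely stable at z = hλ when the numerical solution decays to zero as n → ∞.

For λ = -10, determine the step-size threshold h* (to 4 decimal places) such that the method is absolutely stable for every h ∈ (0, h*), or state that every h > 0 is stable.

(-1.6026,0); λ=-10 ⇒ h* = (125/78)/10 = 0.1603.

With y'=λy (z=hλ):
  k1=λy_n ⇒ h·k1=z·y_n;  k2=λ(1+13/25z)y_n ⇒ h·k2=z(1+13/25z)y_n
  y_{n+1}/y_n = 1 − 1/5z + 6/5z(1+13/25z) = 1 + z + 78/125z²
  ⇒ R(z) = 1 + z + 78/125z².

Boundary: |R(x)|=1, x<0.
x=-1.66: |R|=1.0595
R=1: x+78/125x²=0 ⇒ x=−125/78=-1.6026; min R=1−1/(4·78/125)=0.5994>−1
Confirm numerically:
  x=-1.239: |R|=0.71892 <1
  x=-1.138: |R|=0.67011 <1
  x=-0.879: |R|=0.60313 <1
  x=-0.849: |R|=0.60078 <1
  x=-2.188: |R|=1.79930 >1
  x=-1.849: |R|=1.28433 >1
  x=-1.777: |R|=1.19342 >1
Stable set (-1.6026, 0).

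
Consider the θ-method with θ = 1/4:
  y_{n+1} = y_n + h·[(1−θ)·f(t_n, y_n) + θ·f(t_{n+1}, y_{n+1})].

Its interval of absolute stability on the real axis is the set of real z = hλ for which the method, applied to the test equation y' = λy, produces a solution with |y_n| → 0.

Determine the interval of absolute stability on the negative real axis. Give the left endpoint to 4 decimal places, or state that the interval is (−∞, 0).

(-4.0000, 0).

On y'=λy, z=hλ:
  y_{n+1} = y_n + z·[3/4·y_n + 1/4·y_{n+1}] ⇒ (1 − 1/4z)y_{n+1} = (1 + 3/4z)y_n
  so R(z) = (1 + 3/4z)/(1 − 1/4z).

Find x<0 with |R(x)|<1.
x=-1.68: |R|=0.1831
R=−1: 1+3/4x = −1+1/4x ⇒ -1/2x=2 ⇒ x=2/(-1/2)=-4.0000
Confirm numerically:
  x=-3.882: |R|=0.97006 <1
  x=-3.725: |R|=0.92880 <1
  x=-2.547: |R|=0.55613 <1
  x=-2.392: |R|=0.49687 <1
  x=-4.279: |R|=1.06740 >1
  x=-4.169: |R|=1.04138 >1
  x=-4.128: |R|=1.03150 >1
Stable set (-4.0000, 0).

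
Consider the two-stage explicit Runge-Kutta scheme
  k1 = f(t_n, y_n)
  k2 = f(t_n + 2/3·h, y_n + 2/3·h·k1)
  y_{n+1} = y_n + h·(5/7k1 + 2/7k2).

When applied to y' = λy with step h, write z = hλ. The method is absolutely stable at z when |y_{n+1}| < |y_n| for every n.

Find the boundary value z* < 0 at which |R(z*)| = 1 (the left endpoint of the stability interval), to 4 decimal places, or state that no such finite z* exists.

With y'=λy (z=hλ):
  k1=λy_n ⇒ h·k1=z·y_n;  k2=λ(1+2/3z)y_n ⇒ h·k2=z(1+2/3z)y_n
  y_{n+1}/y_n = 1 + 5/7z + 2/7z(1+2/3z) = 1 + z + 4/21z²
  ⇒ R(z) = 1 + z + 4/21z².

Solve |R(x)|<1 on ℝ⁻.
x=-1.53: |R|=0.0841
R=1: x+4/21x²=0 ⇒ x=−21/4=-5.2500; min R=1−1/(4·4/21)=-0.3125>−1
Confirm numerically:
  x=-4.360: |R|=0.26088 <1
  x=-3.954: |R|=0.02393 <1
  x=-3.606: |R|=0.12919 <1
  x=-5.634: |R|=1.41209 >1
  x=-5.618: |R|=1.39380 >1
  x=-5.308: |R|=1.05864 >1
Stable set (-5.2500, 0).

left endpoint -5.2500.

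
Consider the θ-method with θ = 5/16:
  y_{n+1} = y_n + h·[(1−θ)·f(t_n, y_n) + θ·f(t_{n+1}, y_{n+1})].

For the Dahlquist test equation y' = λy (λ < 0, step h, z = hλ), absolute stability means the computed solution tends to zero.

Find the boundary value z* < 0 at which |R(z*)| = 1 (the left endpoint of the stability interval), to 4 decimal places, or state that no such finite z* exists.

left endpoint -5.3333.

On y'=λy, z=hλ:
  y_{n+1} = y_n + z·[11/16·y_n + 5/16·y_{n+1}] ⇒ (1 − 5/16z)y_{n+1} = (1 + 11/16z)y_n
  R(z) = (1 + 11/16z)/(1 − 5/16z).

Need |R(x)|<1, x<0.
x=-0.78: |R|=0.3729
R=−1: 1+11/16x = −1+5/16x ⇒ -3/8x=2 ⇒ x=2/(-3/8)=-5.3333
Confirm numerically:
  x=-4.232: |R|=0.82217 <1
  x=-3.625: |R|=0.69963 <1
  x=-2.969: |R|=0.54009 <1
  x=-2.190: |R|=0.30019 <1
  x=-5.604: |R|=1.03689 >1
  x=-5.536: |R|=1.02784 >1
Interval (-5.3333, 0).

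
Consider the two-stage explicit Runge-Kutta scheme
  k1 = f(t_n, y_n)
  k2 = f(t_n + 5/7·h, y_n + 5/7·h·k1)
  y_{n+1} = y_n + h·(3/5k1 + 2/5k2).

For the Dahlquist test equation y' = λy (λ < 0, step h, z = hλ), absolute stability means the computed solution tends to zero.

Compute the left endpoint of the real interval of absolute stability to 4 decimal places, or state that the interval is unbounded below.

z* = -3.5000.

With y'=λy (z=hλ):
  k1=λy_n ⇒ h·k1=z·y_n;  k2=λ(1+5/7z)y_n ⇒ h·k2=z(1+5/7z)y_n
  y_{n+1}/y_n = 1 + 3/5z + 2/5z(1+5/7z) = 1 + z + 2/7z²
  R(z) = 1 + z + 2/7z².

Find x<0 with |R(x)|<1.
x=-1.45: |R|=0.1507
R=1: x+2/7x²=0 ⇒ x=−7/2=-3.5000; min R=1−1/(4·2/7)=0.1250>−1
Confirm numerically:
  x=-3.363: |R|=0.86836 <1
  x=-3.100: |R|=0.64571 <1
  x=-2.949: |R|=0.53574 <1
  x=-2.779: |R|=0.42753 <1
  x=-3.922: |R|=1.47288 >1
  x=-3.558: |R|=1.05896 >1
Stable set (-3.5000, 0).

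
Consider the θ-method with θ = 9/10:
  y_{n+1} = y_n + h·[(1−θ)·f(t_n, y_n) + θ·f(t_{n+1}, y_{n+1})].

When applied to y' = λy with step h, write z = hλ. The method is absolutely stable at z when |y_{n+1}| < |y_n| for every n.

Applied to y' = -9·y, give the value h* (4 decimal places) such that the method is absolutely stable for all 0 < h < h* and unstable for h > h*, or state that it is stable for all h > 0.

With y'=λy (z=hλ):
  y_{n+1} = y_n + z·[1/10·y_n + 9/10·y_{n+1}] ⇒ (1 − 9/10z)y_{n+1} = (1 + 1/10z)y_n
  ⇒ R(z) = (1 + 1/10z)/(1 − 9/10z).

Need |R(x)|<1, x<0.
x=-0.71: |R|=0.5668
x=-2: |R|=0.2857
x=-10: |R|=0.0000
x=-100: |R|=0.0989
θ=9/10≥1/2 ⇒ |1+1/10x|<|1−9/10x| ∀x<0 ⇒ stable on all of ℝ⁻.

unbounded; (−∞, 0). Any h>0 works for λ=-9.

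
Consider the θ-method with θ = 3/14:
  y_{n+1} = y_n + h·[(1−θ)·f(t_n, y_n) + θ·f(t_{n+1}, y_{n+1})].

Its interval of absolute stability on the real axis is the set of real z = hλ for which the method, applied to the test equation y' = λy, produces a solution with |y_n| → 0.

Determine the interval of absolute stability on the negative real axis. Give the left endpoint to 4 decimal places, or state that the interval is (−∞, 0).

z∈(-3.5000,0).

On y'=λy, z=hλ:
  y_{n+1} = y_n + z·[11/14·y_n + 3/14·y_{n+1}] ⇒ (1 − 3/14z)y_{n+1} = (1 + 11/14z)y_n
  ⇒ R(z) = (1 + 11/14z)/(1 − 3/14z).

Solve |R(x)|<1 on ℝ⁻.
x=-1.72: |R|=0.2568
R=−1: 1+11/14x = −1+3/14x ⇒ -4/7x=2 ⇒ x=2/(-4/7)=-3.5000
Confirm numerically:
  x=-2.679: |R|=0.70196 <1
  x=-1.837: |R|=0.31813 <1
  x=-1.613: |R|=0.19868 <1
  x=-3.853: |R|=1.11049 >1
  x=-3.782: |R|=1.08901 >1
  x=-3.553: |R|=1.01719 >1
Stable set (-3.5000, 0).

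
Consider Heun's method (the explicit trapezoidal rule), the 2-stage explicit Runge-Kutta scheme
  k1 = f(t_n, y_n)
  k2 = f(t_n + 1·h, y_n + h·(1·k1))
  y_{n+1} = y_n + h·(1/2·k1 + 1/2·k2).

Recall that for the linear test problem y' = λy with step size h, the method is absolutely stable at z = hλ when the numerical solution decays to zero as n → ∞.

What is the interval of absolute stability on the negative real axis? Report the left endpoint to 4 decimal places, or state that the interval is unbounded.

z∈(-2.0000,0).

On y'=λy, z=hλ:
  order 2, 2-stage ⇒ R(z)=1+z+z^2/2
  (e.g. R(-1.79)=0.81205, |R|=0.81205)

Need |R(x)|<1, x<0.
x=-1.79: |R|=0.8121
|R(-2.26)|=1.2938 |R(-2.22)|=1.2442 |R(-0.92)|=0.5032
Bisect:
  x_lo=-2.7273 |R|=1.9919  x_hi=-0.1906 |R|=0.8276
  mid=-1.45897 |R|=0.60533 →hi
  mid=-2.09316 |R|=1.09750 →lo
  mid=-1.77607 |R|=0.80114 →hi
  mid=-1.93461 |R|=0.93675 →hi
  mid=-2.01389 |R|=1.01398 →lo
  mid=-1.97425 |R|=0.97458 →hi
  mid=-1.99407 |R|=0.99409 →hi
  mid=-2.00398 |R|=1.00399 →lo
  mid=-1.99902 |R|=0.99902 →hi
  mid=-2.00150 |R|=1.00150 →lo
  ...
  [-2.00011,-1.99995] ⇒ x*=-2.0000
Stable set (-2.0000, 0).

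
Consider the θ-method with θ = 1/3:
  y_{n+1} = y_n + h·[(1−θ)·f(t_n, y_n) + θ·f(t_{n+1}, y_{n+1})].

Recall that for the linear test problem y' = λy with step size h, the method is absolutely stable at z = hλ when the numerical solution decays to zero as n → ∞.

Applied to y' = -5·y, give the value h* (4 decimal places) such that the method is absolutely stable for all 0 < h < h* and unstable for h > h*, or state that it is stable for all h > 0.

(-6.0000,0); λ=-5 ⇒ h* = (6)/5 = 1.2000.

With y'=λy (z=hλ):
  y_{n+1} = y_n + z·[2/3·y_n + 1/3·y_{n+1}] ⇒ (1 − 1/3z)y_{n+1} = (1 + 2/3z)y_n
  ⇒ R(z) = (1 + 2/3z)/(1 − 1/3z).

Boundary: |R(x)|=1, x<0.
x=-1.31: |R|=0.0882
R=−1: 1+2/3x = −1+1/3x ⇒ -1/3x=2 ⇒ x=2/(-1/3)=-6.0000
Confirm numerically:
  x=-4.569: |R|=0.81094 <1
  x=-4.558: |R|=0.80921 <1
  x=-4.156: |R|=0.74231 <1
  x=-6.495: |R|=1.05213 >1
  x=-6.282: |R|=1.03038 >1
So |R|<1 on (-6.0000, 0).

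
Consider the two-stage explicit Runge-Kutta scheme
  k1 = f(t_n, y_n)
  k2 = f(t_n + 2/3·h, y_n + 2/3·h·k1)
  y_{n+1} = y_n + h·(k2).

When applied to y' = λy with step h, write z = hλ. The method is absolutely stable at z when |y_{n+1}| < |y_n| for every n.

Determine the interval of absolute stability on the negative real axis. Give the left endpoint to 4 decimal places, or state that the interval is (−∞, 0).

z∈(-1.5000,0).

On y'=λy, z=hλ:
  k1=λy_n ⇒ h·k1=z·y_n;  k2=λ(1+2/3z)y_n ⇒ h·k2=z(1+2/3z)y_n
  y_{n+1}/y_n = 1 + z(1+2/3z) = 1 + z + 2/3z²
  so R(z) = 1 + z + 2/3z².

Solve |R(x)|<1 on ℝ⁻.
x=-1.18: |R|=0.7483
R=1: x+2/3x²=0 ⇒ x=−3/2=-1.5000; min R=1−1/(4·2/3)=0.6250>−1
Confirm numerically:
  x=-0.982: |R|=0.66088 <1
  x=-0.954: |R|=0.65274 <1
  x=-0.804: |R|=0.62694 <1
  x=-0.610: |R|=0.63807 <1
  x=-1.693: |R|=1.21783 >1
  x=-1.659: |R|=1.17585 >1
  x=-1.569: |R|=1.07217 >1
Interval (-1.5000, 0).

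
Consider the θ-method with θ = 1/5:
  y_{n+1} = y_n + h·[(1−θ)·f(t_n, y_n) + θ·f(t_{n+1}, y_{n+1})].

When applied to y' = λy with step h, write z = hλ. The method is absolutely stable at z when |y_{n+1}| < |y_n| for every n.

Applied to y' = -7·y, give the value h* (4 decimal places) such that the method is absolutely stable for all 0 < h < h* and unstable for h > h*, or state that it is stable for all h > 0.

(-3.3333,0); λ=-7 ⇒ h* = (10/3)/7 = 0.4762.

Set f=λy, z=hλ:
  y_{n+1} = y_n + z·[4/5·y_n + 1/5·y_{n+1}] ⇒ (1 − 1/5z)y_{n+1} = (1 + 4/5z)y_n
  so R(z) = (1 + 4/5z)/(1 − 1/5z).

Boundary: |R(x)|=1, x<0.
x=-0.94: |R|=0.2088
R=−1: 1+4/5x = −1+1/5x ⇒ -3/5x=2 ⇒ x=2/(-3/5)=-3.3333
Confirm numerically:
  x=-2.101: |R|=0.47937 <1
  x=-1.734: |R|=0.28750 <1
  x=-1.448: |R|=0.12283 <1
  x=-3.863: |R|=1.17928 >1
  x=-3.558: |R|=1.07876 >1
Stable set (-3.3333, 0).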